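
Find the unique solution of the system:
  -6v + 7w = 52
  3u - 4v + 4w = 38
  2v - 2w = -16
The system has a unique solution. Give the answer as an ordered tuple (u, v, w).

Form the augmented matrix and row-reduce:
  [ 0  -6   7  |   52 ]
  [ 3  -4   4  |   38 ]
  [ 0   2  -2  |  -16 ]
R1 <-> R2
  [ 3  -4   4  |   38 ]
  [ 0  -6   7  |   52 ]
  [ 0   2  -2  |  -16 ]
R1 -> 1/3·R1
  [ 1  -4/3  4/3  |  38/3 ]
  [ 0    -6    7  |    52 ]
  [ 0     2   -2  |   -16 ]
R2 -> -1/6·R2
  [ 1  -4/3   4/3  |   38/3 ]
  [ 0     1  -7/6  |  -26/3 ]
  [ 0     2    -2  |    -16 ]
R3 -> R3 − 2·R2
  [ 1  -4/3   4/3  |   38/3 ]
  [ 0     1  -7/6  |  -26/3 ]
  [ 0     0   1/3  |    4/3 ]
R3 -> 3·R3
  [ 1  -4/3   4/3  |   38/3 ]
  [ 0     1  -7/6  |  -26/3 ]
  [ 0     0     1  |      4 ]
R2 -> R2 + 7/6·R3
  [ 1  -4/3  4/3  |  38/3 ]
  [ 0     1    0  |    -4 ]
  [ 0     0    1  |     4 ]
R1 -> R1 − 4/3·R3
  [ 1  -4/3  0  |  22/3 ]
  [ 0     1  0  |    -4 ]
  [ 0     0  1  |     4 ]
R1 -> R1 + 4/3·R2
  [ 1  0  0  |   2 ]
  [ 0  1  0  |  -4 ]
  [ 0  0  1  |   4 ]
Reading off the last column: u = 2, v = -4, w = 4.

(2, -4, 4)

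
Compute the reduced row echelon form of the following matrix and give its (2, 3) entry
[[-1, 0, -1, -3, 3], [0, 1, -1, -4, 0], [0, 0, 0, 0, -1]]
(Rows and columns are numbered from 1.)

ρ1 -> -1·ρ1
  [ 1  0   1   3  -3 ]
  [ 0  1  -1  -4   0 ]
  [ 0  0   0   0  -1 ]
ρ3 -> -1·ρ3
  [ 1  0   1   3  -3 ]
  [ 0  1  -1  -4   0 ]
  [ 0  0   0   0   1 ]
ρ1 -> ρ1 + 3·ρ3
  [ 1  0   1   3  0 ]
  [ 0  1  -1  -4  0 ]
  [ 0  0   0   0  1 ]

-1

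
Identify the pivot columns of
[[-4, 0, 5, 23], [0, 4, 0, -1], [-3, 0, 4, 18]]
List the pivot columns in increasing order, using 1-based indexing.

1, 2, 3

R1 ← -1/4·R1
  [  1  0  -5/4  -23/4 ]
  [  0  4     0     -1 ]
  [ -3  0     4     18 ]
R3 ← R3 + 3·R1
  [ 1  0  -5/4  -23/4 ]
  [ 0  4     0     -1 ]
  [ 0  0   1/4    3/4 ]
R2 ← 1/4·R2
  [ 1  0  -5/4  -23/4 ]
  [ 0  1     0   -1/4 ]
  [ 0  0   1/4    3/4 ]
R3 ← 4·R3
  [ 1  0  -5/4  -23/4 ]
  [ 0  1     0   -1/4 ]
  [ 0  0     1      3 ]
R1 ← R1 + 5/4·R3
  [ 1  0  0    -2 ]
  [ 0  1  0  -1/4 ]
  [ 0  0  1     3 ]
Pivot columns are the columns containing a leading 1.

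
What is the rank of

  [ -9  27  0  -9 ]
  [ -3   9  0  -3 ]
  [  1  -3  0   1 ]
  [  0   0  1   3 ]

R1 ← -1/9·R1
  [  1  -3  0   1 ]
  [ -3   9  0  -3 ]
  [  1  -3  0   1 ]
  [  0   0  1   3 ]
R2 ← R2 + 3·R1
  [ 1  -3  0  1 ]
  [ 0   0  0  0 ]
  [ 1  -3  0  1 ]
  [ 0   0  1  3 ]
R3 ← R3 − R1
  [ 1  -3  0  1 ]
  [ 0   0  0  0 ]
  [ 0   0  0  0 ]
  [ 0   0  1  3 ]
R2 ↔ R4
  [ 1  -3  0  1 ]
  [ 0   0  1  3 ]
  [ 0   0  0  0 ]
  [ 0   0  0  0 ]
The reduced form has 2 nonzero rows.

rank = 2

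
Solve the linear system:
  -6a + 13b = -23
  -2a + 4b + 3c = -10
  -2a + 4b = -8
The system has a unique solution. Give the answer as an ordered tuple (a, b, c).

(6, 1, -2/3)

Form the augmented matrix and row-reduce:
  [ -6  13  0  |  -23 ]
  [ -2   4  3  |  -10 ]
  [ -2   4  0  |   -8 ]
Multiply R1 by -1/6.
  [  1  -13/6  0  |  23/6 ]
  [ -2      4  3  |   -10 ]
  [ -2      4  0  |    -8 ]
Add 2 times R1 to R2.
  [  1  -13/6  0  |  23/6 ]
  [  0   -1/3  3  |  -7/3 ]
  [ -2      4  0  |    -8 ]
Add 2 times R1 to R3.
  [ 1  -13/6  0  |  23/6 ]
  [ 0   -1/3  3  |  -7/3 ]
  [ 0   -1/3  0  |  -1/3 ]
Multiply R2 by -3.
  [ 1  -13/6   0  |  23/6 ]
  [ 0      1  -9  |     7 ]
  [ 0   -1/3   0  |  -1/3 ]
Add 1/3 times R2 to R3.
  [ 1  -13/6   0  |  23/6 ]
  [ 0      1  -9  |     7 ]
  [ 0      0  -3  |     2 ]
Multiply R3 by -1/3.
  [ 1  -13/6   0  |  23/6 ]
  [ 0      1  -9  |     7 ]
  [ 0      0   1  |  -2/3 ]
Add 9 times R3 to R2.
  [ 1  -13/6  0  |  23/6 ]
  [ 0      1  0  |     1 ]
  [ 0      0  1  |  -2/3 ]
Add 13/6 times R2 to R1.
  [ 1  0  0  |     6 ]
  [ 0  1  0  |     1 ]
  [ 0  0  1  |  -2/3 ]
Reading off the last column: a = 6, b = 1, c = -2/3.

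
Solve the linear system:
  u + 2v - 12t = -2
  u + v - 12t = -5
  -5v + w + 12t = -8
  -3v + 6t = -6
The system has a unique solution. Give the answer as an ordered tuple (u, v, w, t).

(-2, 3, 1, 1/2)

Form the augmented matrix and row-reduce:
  [ 1   2  0  -12  |  -2 ]
  [ 1   1  0  -12  |  -5 ]
  [ 0  -5  1   12  |  -8 ]
  [ 0  -3  0    6  |  -6 ]
r2 ← r2 − r1
  [ 1   2  0  -12  |  -2 ]
  [ 0  -1  0    0  |  -3 ]
  [ 0  -5  1   12  |  -8 ]
  [ 0  -3  0    6  |  -6 ]
r2 ← -1·r2
  [ 1   2  0  -12  |  -2 ]
  [ 0   1  0    0  |   3 ]
  [ 0  -5  1   12  |  -8 ]
  [ 0  -3  0    6  |  -6 ]
r3 ← r3 + 5·r2
  [ 1   2  0  -12  |  -2 ]
  [ 0   1  0    0  |   3 ]
  [ 0   0  1   12  |   7 ]
  [ 0  -3  0    6  |  -6 ]
r4 ← r4 + 3·r2
  [ 1  2  0  -12  |  -2 ]
  [ 0  1  0    0  |   3 ]
  [ 0  0  1   12  |   7 ]
  [ 0  0  0    6  |   3 ]
r4 ← 1/6·r4
  [ 1  2  0  -12  |   -2 ]
  [ 0  1  0    0  |    3 ]
  [ 0  0  1   12  |    7 ]
  [ 0  0  0    1  |  1/2 ]
r3 ← r3 − 12·r4
  [ 1  2  0  -12  |   -2 ]
  [ 0  1  0    0  |    3 ]
  [ 0  0  1    0  |    1 ]
  [ 0  0  0    1  |  1/2 ]
r1 ← r1 + 12·r4
  [ 1  2  0  0  |    4 ]
  [ 0  1  0  0  |    3 ]
  [ 0  0  1  0  |    1 ]
  [ 0  0  0  1  |  1/2 ]
r1 ← r1 − 2·r2
  [ 1  0  0  0  |   -2 ]
  [ 0  1  0  0  |    3 ]
  [ 0  0  1  0  |    1 ]
  [ 0  0  0  1  |  1/2 ]
Reading off the last column: u = -2, v = 3, w = 1, t = 1/2.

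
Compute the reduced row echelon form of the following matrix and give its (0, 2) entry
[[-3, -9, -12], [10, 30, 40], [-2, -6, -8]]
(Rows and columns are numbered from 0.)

4

Multiply ρ1 by -1/3.
Subtract 10 times ρ1 from ρ2.
Add 2 times ρ1 to ρ3.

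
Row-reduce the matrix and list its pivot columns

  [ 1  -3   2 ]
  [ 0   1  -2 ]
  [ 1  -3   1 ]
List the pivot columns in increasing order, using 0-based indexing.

R3 -> R3 − R1
  [ 1  -3   2 ]
  [ 0   1  -2 ]
  [ 0   0  -1 ]
R3 -> -1·R3
  [ 1  -3   2 ]
  [ 0   1  -2 ]
  [ 0   0   1 ]
R2 -> R2 + 2·R3
  [ 1  -3  2 ]
  [ 0   1  0 ]
  [ 0   0  1 ]
R1 -> R1 − 2·R3
  [ 1  -3  0 ]
  [ 0   1  0 ]
  [ 0   0  1 ]
R1 -> R1 + 3·R2
  [ 1  0  0 ]
  [ 0  1  0 ]
  [ 0  0  1 ]
Pivot columns are the columns containing a leading 1.

0, 1, 2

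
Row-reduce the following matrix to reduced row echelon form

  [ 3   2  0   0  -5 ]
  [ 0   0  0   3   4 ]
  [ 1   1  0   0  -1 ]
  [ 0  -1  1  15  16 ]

R1 ← 1/3·R1
  [ 1  2/3  0   0  -5/3 ]
  [ 0    0  0   3     4 ]
  [ 1    1  0   0    -1 ]
  [ 0   -1  1  15    16 ]
R3 ← R3 − R1
  [ 1  2/3  0   0  -5/3 ]
  [ 0    0  0   3     4 ]
  [ 0  1/3  0   0   2/3 ]
  [ 0   -1  1  15    16 ]
R2 <-> R3
  [ 1  2/3  0   0  -5/3 ]
  [ 0  1/3  0   0   2/3 ]
  [ 0    0  0   3     4 ]
  [ 0   -1  1  15    16 ]
R2 ← 3·R2
  [ 1  2/3  0   0  -5/3 ]
  [ 0    1  0   0     2 ]
  [ 0    0  0   3     4 ]
  [ 0   -1  1  15    16 ]
R4 ← R4 + R2
  [ 1  2/3  0   0  -5/3 ]
  [ 0    1  0   0     2 ]
  [ 0    0  0   3     4 ]
  [ 0    0  1  15    18 ]
R3 <-> R4
  [ 1  2/3  0   0  -5/3 ]
  [ 0    1  0   0     2 ]
  [ 0    0  1  15    18 ]
  [ 0    0  0   3     4 ]
R4 ← 1/3·R4
  [ 1  2/3  0   0  -5/3 ]
  [ 0    1  0   0     2 ]
  [ 0    0  1  15    18 ]
  [ 0    0  0   1   4/3 ]
R3 ← R3 − 15·R4
  [ 1  2/3  0  0  -5/3 ]
  [ 0    1  0  0     2 ]
  [ 0    0  1  0    -2 ]
  [ 0    0  0  1   4/3 ]
R1 ← R1 − 2/3·R2
  [ 1  0  0  0   -3 ]
  [ 0  1  0  0    2 ]
  [ 0  0  1  0   -2 ]
  [ 0  0  0  1  4/3 ]

[[1, 0, 0, 0, -3], [0, 1, 0, 0, 2], [0, 0, 1, 0, -2], [0, 0, 0, 1, 4/3]]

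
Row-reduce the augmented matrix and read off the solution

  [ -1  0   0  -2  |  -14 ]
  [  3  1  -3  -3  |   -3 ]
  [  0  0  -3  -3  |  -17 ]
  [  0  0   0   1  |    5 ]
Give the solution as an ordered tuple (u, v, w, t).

ρ1 → -1·ρ1
  [ 1  0   0   2  |   14 ]
  [ 3  1  -3  -3  |   -3 ]
  [ 0  0  -3  -3  |  -17 ]
  [ 0  0   0   1  |    5 ]
ρ2 → ρ2 − 3·ρ1
  [ 1  0   0   2  |   14 ]
  [ 0  1  -3  -9  |  -45 ]
  [ 0  0  -3  -3  |  -17 ]
  [ 0  0   0   1  |    5 ]
ρ3 → -1/3·ρ3
  [ 1  0   0   2  |    14 ]
  [ 0  1  -3  -9  |   -45 ]
  [ 0  0   1   1  |  17/3 ]
  [ 0  0   0   1  |     5 ]
ρ3 → ρ3 − ρ4
  [ 1  0   0   2  |   14 ]
  [ 0  1  -3  -9  |  -45 ]
  [ 0  0   1   0  |  2/3 ]
  [ 0  0   0   1  |    5 ]
ρ2 → ρ2 + 9·ρ4
  [ 1  0   0  2  |   14 ]
  [ 0  1  -3  0  |    0 ]
  [ 0  0   1  0  |  2/3 ]
  [ 0  0   0  1  |    5 ]
ρ1 → ρ1 − 2·ρ4
  [ 1  0   0  0  |    4 ]
  [ 0  1  -3  0  |    0 ]
  [ 0  0   1  0  |  2/3 ]
  [ 0  0   0  1  |    5 ]
ρ2 → ρ2 + 3·ρ3
  [ 1  0  0  0  |    4 ]
  [ 0  1  0  0  |    2 ]
  [ 0  0  1  0  |  2/3 ]
  [ 0  0  0  1  |    5 ]
Reading off the last column: u = 4, v = 2, w = 2/3, t = 5.

(4, 2, 2/3, 5)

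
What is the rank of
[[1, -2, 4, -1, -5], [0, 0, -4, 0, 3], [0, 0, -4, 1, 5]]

Multiply R2 by -1/4.
  [ 1  -2   4  -1    -5 ]
  [ 0   0   1   0  -3/4 ]
  [ 0   0  -4   1     5 ]
Add 4 times R2 to R3.
  [ 1  -2  4  -1    -5 ]
  [ 0   0  1   0  -3/4 ]
  [ 0   0  0   1     2 ]
Add R3 to R1.
  [ 1  -2  4  0    -3 ]
  [ 0   0  1  0  -3/4 ]
  [ 0   0  0  1     2 ]
Subtract 4 times R2 from R1.
  [ 1  -2  0  0     0 ]
  [ 0   0  1  0  -3/4 ]
  [ 0   0  0  1     2 ]
The reduced form has 3 nonzero rows.

rank = 3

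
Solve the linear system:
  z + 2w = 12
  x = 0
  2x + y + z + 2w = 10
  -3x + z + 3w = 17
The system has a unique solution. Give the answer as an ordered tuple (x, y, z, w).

Form the augmented matrix and row-reduce:
  [  0  0  1  2  |  12 ]
  [  1  0  0  0  |   0 ]
  [  2  1  1  2  |  10 ]
  [ -3  0  1  3  |  17 ]
r1 <-> r2
  [  1  0  0  0  |   0 ]
  [  0  0  1  2  |  12 ]
  [  2  1  1  2  |  10 ]
  [ -3  0  1  3  |  17 ]
r3 := r3 − 2·r1
  [  1  0  0  0  |   0 ]
  [  0  0  1  2  |  12 ]
  [  0  1  1  2  |  10 ]
  [ -3  0  1  3  |  17 ]
r4 := r4 + 3·r1
  [ 1  0  0  0  |   0 ]
  [ 0  0  1  2  |  12 ]
  [ 0  1  1  2  |  10 ]
  [ 0  0  1  3  |  17 ]
r2 <-> r3
  [ 1  0  0  0  |   0 ]
  [ 0  1  1  2  |  10 ]
  [ 0  0  1  2  |  12 ]
  [ 0  0  1  3  |  17 ]
r4 := r4 − r3
  [ 1  0  0  0  |   0 ]
  [ 0  1  1  2  |  10 ]
  [ 0  0  1  2  |  12 ]
  [ 0  0  0  1  |   5 ]
r3 := r3 − 2·r4
  [ 1  0  0  0  |   0 ]
  [ 0  1  1  2  |  10 ]
  [ 0  0  1  0  |   2 ]
  [ 0  0  0  1  |   5 ]
r2 := r2 − 2·r4
  [ 1  0  0  0  |  0 ]
  [ 0  1  1  0  |  0 ]
  [ 0  0  1  0  |  2 ]
  [ 0  0  0  1  |  5 ]
r2 := r2 − r3
  [ 1  0  0  0  |   0 ]
  [ 0  1  0  0  |  -2 ]
  [ 0  0  1  0  |   2 ]
  [ 0  0  0  1  |   5 ]
Reading off the last column: x = 0, y = -2, z = 2, w = 5.

(0, -2, 2, 5)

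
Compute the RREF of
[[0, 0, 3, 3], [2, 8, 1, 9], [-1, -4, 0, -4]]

ρ1 ↔ ρ2
  [  2   8  1   9 ]
  [  0   0  3   3 ]
  [ -1  -4  0  -4 ]
ρ1 → 1/2·ρ1
  [  1   4  1/2  9/2 ]
  [  0   0    3    3 ]
  [ -1  -4    0   -4 ]
ρ3 → ρ3 + ρ1
  [ 1  4  1/2  9/2 ]
  [ 0  0    3    3 ]
  [ 0  0  1/2  1/2 ]
ρ2 → 1/3·ρ2
  [ 1  4  1/2  9/2 ]
  [ 0  0    1    1 ]
  [ 0  0  1/2  1/2 ]
ρ3 → ρ3 − 1/2·ρ2
  [ 1  4  1/2  9/2 ]
  [ 0  0    1    1 ]
  [ 0  0    0    0 ]
ρ1 → ρ1 − 1/2·ρ2
  [ 1  4  0  4 ]
  [ 0  0  1  1 ]
  [ 0  0  0  0 ]

[[1, 4, 0, 4], [0, 0, 1, 1], [0, 0, 0, 0]]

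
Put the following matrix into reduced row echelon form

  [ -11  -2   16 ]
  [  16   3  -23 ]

[[1, 0, -2], [0, 1, 3]]

r1 -> -1/11·r1
r2 -> r2 − 16·r1
r2 -> 11·r2
r1 -> r1 − 2/11·r2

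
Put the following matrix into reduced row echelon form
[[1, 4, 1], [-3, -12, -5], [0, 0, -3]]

[[1, 4, 0], [0, 0, 1], [0, 0, 0]]

R2 := R2 + 3·R1
  [ 1  4   1 ]
  [ 0  0  -2 ]
  [ 0  0  -3 ]
R2 := -1/2·R2
  [ 1  4   1 ]
  [ 0  0   1 ]
  [ 0  0  -3 ]
R3 := R3 + 3·R2
  [ 1  4  1 ]
  [ 0  0  1 ]
  [ 0  0  0 ]
R1 := R1 − R2
  [ 1  4  0 ]
  [ 0  0  1 ]
  [ 0  0  0 ]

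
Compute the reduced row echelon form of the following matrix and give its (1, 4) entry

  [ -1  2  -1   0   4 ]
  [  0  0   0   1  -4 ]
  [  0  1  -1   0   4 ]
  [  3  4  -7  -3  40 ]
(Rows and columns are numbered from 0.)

4

R1 := -1·R1
  [ 1  -2   1   0  -4 ]
  [ 0   0   0   1  -4 ]
  [ 0   1  -1   0   4 ]
  [ 3   4  -7  -3  40 ]
R4 := R4 − 3·R1
  [ 1  -2    1   0  -4 ]
  [ 0   0    0   1  -4 ]
  [ 0   1   -1   0   4 ]
  [ 0  10  -10  -3  52 ]
R2 ↔ R3
  [ 1  -2    1   0  -4 ]
  [ 0   1   -1   0   4 ]
  [ 0   0    0   1  -4 ]
  [ 0  10  -10  -3  52 ]
R4 := R4 − 10·R2
  [ 1  -2   1   0  -4 ]
  [ 0   1  -1   0   4 ]
  [ 0   0   0   1  -4 ]
  [ 0   0   0  -3  12 ]
R4 := R4 + 3·R3
  [ 1  -2   1  0  -4 ]
  [ 0   1  -1  0   4 ]
  [ 0   0   0  1  -4 ]
  [ 0   0   0  0   0 ]
R1 := R1 + 2·R2
  [ 1  0  -1  0   4 ]
  [ 0  1  -1  0   4 ]
  [ 0  0   0  1  -4 ]
  [ 0  0   0  0   0 ]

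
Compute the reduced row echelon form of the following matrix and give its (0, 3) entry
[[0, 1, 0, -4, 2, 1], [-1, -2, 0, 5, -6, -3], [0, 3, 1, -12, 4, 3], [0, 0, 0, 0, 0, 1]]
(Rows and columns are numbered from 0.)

3

Swap R1 and R2.
Multiply R1 by -1.
Subtract 3 times R2 from R3.
Subtract R4 from R2.
Subtract 3 times R4 from R1.
Subtract 2 times R2 from R1.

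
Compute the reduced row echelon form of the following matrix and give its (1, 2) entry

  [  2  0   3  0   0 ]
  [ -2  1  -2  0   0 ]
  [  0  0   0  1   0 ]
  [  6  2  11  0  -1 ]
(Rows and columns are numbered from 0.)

ρ1 := 1/2·ρ1
ρ2 := ρ2 + 2·ρ1
ρ4 := ρ4 − 6·ρ1
ρ4 := ρ4 − 2·ρ2
ρ4 := -1·ρ4

1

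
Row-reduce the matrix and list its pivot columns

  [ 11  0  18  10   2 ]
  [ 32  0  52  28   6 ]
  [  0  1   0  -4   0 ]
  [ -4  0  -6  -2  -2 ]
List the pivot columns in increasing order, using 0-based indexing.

0, 1, 2, 4

Multiply R1 by 1/11.
  [  1  0  18/11  10/11  2/11 ]
  [ 32  0     52     28     6 ]
  [  0  1      0     -4     0 ]
  [ -4  0     -6     -2    -2 ]
Subtract 32 times R1 from R2.
  [  1  0  18/11   10/11  2/11 ]
  [  0  0  -4/11  -12/11  2/11 ]
  [  0  1      0      -4     0 ]
  [ -4  0     -6      -2    -2 ]
Add 4 times R1 to R4.
  [ 1  0  18/11   10/11    2/11 ]
  [ 0  0  -4/11  -12/11    2/11 ]
  [ 0  1      0      -4       0 ]
  [ 0  0   6/11   18/11  -14/11 ]
Swap R2 and R3.
  [ 1  0  18/11   10/11    2/11 ]
  [ 0  1      0      -4       0 ]
  [ 0  0  -4/11  -12/11    2/11 ]
  [ 0  0   6/11   18/11  -14/11 ]
Multiply R3 by -11/4.
  [ 1  0  18/11  10/11    2/11 ]
  [ 0  1      0     -4       0 ]
  [ 0  0      1      3    -1/2 ]
  [ 0  0   6/11  18/11  -14/11 ]
Subtract 6/11 times R3 from R4.
  [ 1  0  18/11  10/11  2/11 ]
  [ 0  1      0     -4     0 ]
  [ 0  0      1      3  -1/2 ]
  [ 0  0      0      0    -1 ]
Multiply R4 by -1.
  [ 1  0  18/11  10/11  2/11 ]
  [ 0  1      0     -4     0 ]
  [ 0  0      1      3  -1/2 ]
  [ 0  0      0      0     1 ]
Add 1/2 times R4 to R3.
  [ 1  0  18/11  10/11  2/11 ]
  [ 0  1      0     -4     0 ]
  [ 0  0      1      3     0 ]
  [ 0  0      0      0     1 ]
Subtract 2/11 times R4 from R1.
  [ 1  0  18/11  10/11  0 ]
  [ 0  1      0     -4  0 ]
  [ 0  0      1      3  0 ]
  [ 0  0      0      0  1 ]
Subtract 18/11 times R3 from R1.
  [ 1  0  0  -4  0 ]
  [ 0  1  0  -4  0 ]
  [ 0  0  1   3  0 ]
  [ 0  0  0   0  1 ]
Pivot columns are the columns containing a leading 1.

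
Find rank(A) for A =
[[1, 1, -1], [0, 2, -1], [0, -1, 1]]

R2 ← 1/2·R2
  [ 1   1    -1 ]
  [ 0   1  -1/2 ]
  [ 0  -1     1 ]
R3 ← R3 + R2
  [ 1  1    -1 ]
  [ 0  1  -1/2 ]
  [ 0  0   1/2 ]
R3 ← 2·R3
  [ 1  1    -1 ]
  [ 0  1  -1/2 ]
  [ 0  0     1 ]
R2 ← R2 + 1/2·R3
  [ 1  1  -1 ]
  [ 0  1   0 ]
  [ 0  0   1 ]
R1 ← R1 + R3
  [ 1  1  0 ]
  [ 0  1  0 ]
  [ 0  0  1 ]
R1 ← R1 − R2
  [ 1  0  0 ]
  [ 0  1  0 ]
  [ 0  0  1 ]
The reduced form has 3 nonzero rows.

rank = 3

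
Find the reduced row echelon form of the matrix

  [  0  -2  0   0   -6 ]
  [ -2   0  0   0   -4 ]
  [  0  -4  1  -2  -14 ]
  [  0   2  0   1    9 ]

Swap R1 and R2.
  [ -2   0  0   0   -4 ]
  [  0  -2  0   0   -6 ]
  [  0  -4  1  -2  -14 ]
  [  0   2  0   1    9 ]
Multiply R1 by -1/2.
  [ 1   0  0   0    2 ]
  [ 0  -2  0   0   -6 ]
  [ 0  -4  1  -2  -14 ]
  [ 0   2  0   1    9 ]
Multiply R2 by -1/2.
  [ 1   0  0   0    2 ]
  [ 0   1  0   0    3 ]
  [ 0  -4  1  -2  -14 ]
  [ 0   2  0   1    9 ]
Add 4 times R2 to R3.
  [ 1  0  0   0   2 ]
  [ 0  1  0   0   3 ]
  [ 0  0  1  -2  -2 ]
  [ 0  2  0   1   9 ]
Subtract 2 times R2 from R4.
  [ 1  0  0   0   2 ]
  [ 0  1  0   0   3 ]
  [ 0  0  1  -2  -2 ]
  [ 0  0  0   1   3 ]
Add 2 times R4 to R3.
  [ 1  0  0  0  2 ]
  [ 0  1  0  0  3 ]
  [ 0  0  1  0  4 ]
  [ 0  0  0  1  3 ]

[[1, 0, 0, 0, 2], [0, 1, 0, 0, 3], [0, 0, 1, 0, 4], [0, 0, 0, 1, 3]]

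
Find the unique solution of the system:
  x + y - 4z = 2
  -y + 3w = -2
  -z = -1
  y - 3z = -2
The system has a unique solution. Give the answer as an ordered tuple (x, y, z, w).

(5, 1, 1, -1/3)

Form the augmented matrix and row-reduce:
  [ 1   1  -4  0  |   2 ]
  [ 0  -1   0  3  |  -2 ]
  [ 0   0  -1  0  |  -1 ]
  [ 0   1  -3  0  |  -2 ]
R2 ← -1·R2
  [ 1  1  -4   0  |   2 ]
  [ 0  1   0  -3  |   2 ]
  [ 0  0  -1   0  |  -1 ]
  [ 0  1  -3   0  |  -2 ]
R4 ← R4 − R2
  [ 1  1  -4   0  |   2 ]
  [ 0  1   0  -3  |   2 ]
  [ 0  0  -1   0  |  -1 ]
  [ 0  0  -3   3  |  -4 ]
R3 ← -1·R3
  [ 1  1  -4   0  |   2 ]
  [ 0  1   0  -3  |   2 ]
  [ 0  0   1   0  |   1 ]
  [ 0  0  -3   3  |  -4 ]
R4 ← R4 + 3·R3
  [ 1  1  -4   0  |   2 ]
  [ 0  1   0  -3  |   2 ]
  [ 0  0   1   0  |   1 ]
  [ 0  0   0   3  |  -1 ]
R4 ← 1/3·R4
  [ 1  1  -4   0  |     2 ]
  [ 0  1   0  -3  |     2 ]
  [ 0  0   1   0  |     1 ]
  [ 0  0   0   1  |  -1/3 ]
R2 ← R2 + 3·R4
  [ 1  1  -4  0  |     2 ]
  [ 0  1   0  0  |     1 ]
  [ 0  0   1  0  |     1 ]
  [ 0  0   0  1  |  -1/3 ]
R1 ← R1 + 4·R3
  [ 1  1  0  0  |     6 ]
  [ 0  1  0  0  |     1 ]
  [ 0  0  1  0  |     1 ]
  [ 0  0  0  1  |  -1/3 ]
R1 ← R1 − R2
  [ 1  0  0  0  |     5 ]
  [ 0  1  0  0  |     1 ]
  [ 0  0  1  0  |     1 ]
  [ 0  0  0  1  |  -1/3 ]
Reading off the last column: x = 5, y = 1, z = 1, w = -1/3.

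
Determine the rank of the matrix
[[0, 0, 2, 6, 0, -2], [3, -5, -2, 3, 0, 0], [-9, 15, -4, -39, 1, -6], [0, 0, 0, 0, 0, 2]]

rank = 4

Swap r1 and r2.
  [  3  -5  -2    3  0   0 ]
  [  0   0   2    6  0  -2 ]
  [ -9  15  -4  -39  1  -6 ]
  [  0   0   0    0  0   2 ]
Multiply r1 by 1/3.
  [  1  -5/3  -2/3    1  0   0 ]
  [  0     0     2    6  0  -2 ]
  [ -9    15    -4  -39  1  -6 ]
  [  0     0     0    0  0   2 ]
Add 9 times r1 to r3.
  [ 1  -5/3  -2/3    1  0   0 ]
  [ 0     0     2    6  0  -2 ]
  [ 0     0   -10  -30  1  -6 ]
  [ 0     0     0    0  0   2 ]
Multiply r2 by 1/2.
  [ 1  -5/3  -2/3    1  0   0 ]
  [ 0     0     1    3  0  -1 ]
  [ 0     0   -10  -30  1  -6 ]
  [ 0     0     0    0  0   2 ]
Add 10 times r2 to r3.
  [ 1  -5/3  -2/3  1  0    0 ]
  [ 0     0     1  3  0   -1 ]
  [ 0     0     0  0  1  -16 ]
  [ 0     0     0  0  0    2 ]
Multiply r4 by 1/2.
  [ 1  -5/3  -2/3  1  0    0 ]
  [ 0     0     1  3  0   -1 ]
  [ 0     0     0  0  1  -16 ]
  [ 0     0     0  0  0    1 ]
Add 16 times r4 to r3.
  [ 1  -5/3  -2/3  1  0   0 ]
  [ 0     0     1  3  0  -1 ]
  [ 0     0     0  0  1   0 ]
  [ 0     0     0  0  0   1 ]
Add r4 to r2.
  [ 1  -5/3  -2/3  1  0  0 ]
  [ 0     0     1  3  0  0 ]
  [ 0     0     0  0  1  0 ]
  [ 0     0     0  0  0  1 ]
Add 2/3 times r2 to r1.
  [ 1  -5/3  0  3  0  0 ]
  [ 0     0  1  3  0  0 ]
  [ 0     0  0  0  1  0 ]
  [ 0     0  0  0  0  1 ]
The reduced form has 4 nonzero rows.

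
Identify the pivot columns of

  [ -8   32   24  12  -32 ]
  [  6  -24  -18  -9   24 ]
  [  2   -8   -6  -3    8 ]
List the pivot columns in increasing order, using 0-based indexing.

ρ1 -> -1/8·ρ1
  [ 1   -4   -3  -3/2   4 ]
  [ 6  -24  -18    -9  24 ]
  [ 2   -8   -6    -3   8 ]
ρ2 -> ρ2 − 6·ρ1
  [ 1  -4  -3  -3/2  4 ]
  [ 0   0   0     0  0 ]
  [ 2  -8  -6    -3  8 ]
ρ3 -> ρ3 − 2·ρ1
  [ 1  -4  -3  -3/2  4 ]
  [ 0   0   0     0  0 ]
  [ 0   0   0     0  0 ]
Pivot columns are the columns containing a leading 1.

0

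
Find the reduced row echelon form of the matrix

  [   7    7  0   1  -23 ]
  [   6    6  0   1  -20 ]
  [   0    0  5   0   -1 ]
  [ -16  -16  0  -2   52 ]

ρ1 → 1/7·ρ1
ρ2 → ρ2 − 6·ρ1
ρ4 → ρ4 + 16·ρ1
ρ2 ↔ ρ3
ρ2 → 1/5·ρ2
ρ3 → 7·ρ3
ρ4 → ρ4 − 2/7·ρ3
ρ1 → ρ1 − 1/7·ρ3

[[1, 1, 0, 0, -3], [0, 0, 1, 0, -1/5], [0, 0, 0, 1, -2], [0, 0, 0, 0, 0]]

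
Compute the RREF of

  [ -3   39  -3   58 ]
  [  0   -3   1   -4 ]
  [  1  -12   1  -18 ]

[[1, 0, 0, -2], [0, 1, 0, 4/3], [0, 0, 1, 0]]

R1 -> -1/3·R1
  [ 1  -13  1  -58/3 ]
  [ 0   -3  1     -4 ]
  [ 1  -12  1    -18 ]
R3 -> R3 − R1
  [ 1  -13  1  -58/3 ]
  [ 0   -3  1     -4 ]
  [ 0    1  0    4/3 ]
R2 -> -1/3·R2
  [ 1  -13     1  -58/3 ]
  [ 0    1  -1/3    4/3 ]
  [ 0    1     0    4/3 ]
R3 -> R3 − R2
  [ 1  -13     1  -58/3 ]
  [ 0    1  -1/3    4/3 ]
  [ 0    0   1/3      0 ]
R3 -> 3·R3
  [ 1  -13     1  -58/3 ]
  [ 0    1  -1/3    4/3 ]
  [ 0    0     1      0 ]
R2 -> R2 + 1/3·R3
  [ 1  -13  1  -58/3 ]
  [ 0    1  0    4/3 ]
  [ 0    0  1      0 ]
R1 -> R1 − R3
  [ 1  -13  0  -58/3 ]
  [ 0    1  0    4/3 ]
  [ 0    0  1      0 ]
R1 -> R1 + 13·R2
  [ 1  0  0   -2 ]
  [ 0  1  0  4/3 ]
  [ 0  0  1    0 ]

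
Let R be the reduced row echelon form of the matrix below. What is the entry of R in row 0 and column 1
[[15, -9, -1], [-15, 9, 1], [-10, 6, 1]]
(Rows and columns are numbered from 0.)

-3/5

Multiply R1 by 1/15.
  [   1  -3/5  -1/15 ]
  [ -15     9      1 ]
  [ -10     6      1 ]
Add 15 times R1 to R2.
  [   1  -3/5  -1/15 ]
  [   0     0      0 ]
  [ -10     6      1 ]
Add 10 times R1 to R3.
  [ 1  -3/5  -1/15 ]
  [ 0     0      0 ]
  [ 0     0    1/3 ]
Swap R2 and R3.
  [ 1  -3/5  -1/15 ]
  [ 0     0    1/3 ]
  [ 0     0      0 ]
Multiply R2 by 3.
  [ 1  -3/5  -1/15 ]
  [ 0     0      1 ]
  [ 0     0      0 ]
Add 1/15 times R2 to R1.
  [ 1  -3/5  0 ]
  [ 0     0  1 ]
  [ 0     0  0 ]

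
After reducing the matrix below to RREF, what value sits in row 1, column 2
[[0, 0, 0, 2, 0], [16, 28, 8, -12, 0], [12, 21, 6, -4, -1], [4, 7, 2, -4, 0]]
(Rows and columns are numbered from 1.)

R1 ↔ R2
  [ 16  28  8  -12   0 ]
  [  0   0  0    2   0 ]
  [ 12  21  6   -4  -1 ]
  [  4   7  2   -4   0 ]
R1 -> 1/16·R1
  [  1  7/4  1/2  -3/4   0 ]
  [  0    0    0     2   0 ]
  [ 12   21    6    -4  -1 ]
  [  4    7    2    -4   0 ]
R3 -> R3 − 12·R1
  [ 1  7/4  1/2  -3/4   0 ]
  [ 0    0    0     2   0 ]
  [ 0    0    0     5  -1 ]
  [ 4    7    2    -4   0 ]
R4 -> R4 − 4·R1
  [ 1  7/4  1/2  -3/4   0 ]
  [ 0    0    0     2   0 ]
  [ 0    0    0     5  -1 ]
  [ 0    0    0    -1   0 ]
R2 -> 1/2·R2
  [ 1  7/4  1/2  -3/4   0 ]
  [ 0    0    0     1   0 ]
  [ 0    0    0     5  -1 ]
  [ 0    0    0    -1   0 ]
R3 -> R3 − 5·R2
  [ 1  7/4  1/2  -3/4   0 ]
  [ 0    0    0     1   0 ]
  [ 0    0    0     0  -1 ]
  [ 0    0    0    -1   0 ]
R4 -> R4 + R2
  [ 1  7/4  1/2  -3/4   0 ]
  [ 0    0    0     1   0 ]
  [ 0    0    0     0  -1 ]
  [ 0    0    0     0   0 ]
R3 -> -1·R3
  [ 1  7/4  1/2  -3/4  0 ]
  [ 0    0    0     1  0 ]
  [ 0    0    0     0  1 ]
  [ 0    0    0     0  0 ]
R1 -> R1 + 3/4·R2
  [ 1  7/4  1/2  0  0 ]
  [ 0    0    0  1  0 ]
  [ 0    0    0  0  1 ]
  [ 0    0    0  0  0 ]

7/4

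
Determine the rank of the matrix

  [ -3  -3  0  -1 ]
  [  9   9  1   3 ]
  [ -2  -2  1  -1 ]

R1 -> -1/3·R1
  [  1   1  0  1/3 ]
  [  9   9  1    3 ]
  [ -2  -2  1   -1 ]
R2 -> R2 − 9·R1
  [  1   1  0  1/3 ]
  [  0   0  1    0 ]
  [ -2  -2  1   -1 ]
R3 -> R3 + 2·R1
  [ 1  1  0   1/3 ]
  [ 0  0  1     0 ]
  [ 0  0  1  -1/3 ]
R3 -> R3 − R2
  [ 1  1  0   1/3 ]
  [ 0  0  1     0 ]
  [ 0  0  0  -1/3 ]
R3 -> -3·R3
  [ 1  1  0  1/3 ]
  [ 0  0  1    0 ]
  [ 0  0  0    1 ]
R1 -> R1 − 1/3·R3
  [ 1  1  0  0 ]
  [ 0  0  1  0 ]
  [ 0  0  0  1 ]
The reduced form has 3 nonzero rows.

rank = 3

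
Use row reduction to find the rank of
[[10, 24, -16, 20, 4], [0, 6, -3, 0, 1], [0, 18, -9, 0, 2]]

ρ1 → 1/10·ρ1
  [ 1  12/5  -8/5  2  2/5 ]
  [ 0     6    -3  0    1 ]
  [ 0    18    -9  0    2 ]
ρ2 → 1/6·ρ2
  [ 1  12/5  -8/5  2  2/5 ]
  [ 0     1  -1/2  0  1/6 ]
  [ 0    18    -9  0    2 ]
ρ3 → ρ3 − 18·ρ2
  [ 1  12/5  -8/5  2  2/5 ]
  [ 0     1  -1/2  0  1/6 ]
  [ 0     0     0  0   -1 ]
ρ3 → -1·ρ3
  [ 1  12/5  -8/5  2  2/5 ]
  [ 0     1  -1/2  0  1/6 ]
  [ 0     0     0  0    1 ]
ρ2 → ρ2 − 1/6·ρ3
  [ 1  12/5  -8/5  2  2/5 ]
  [ 0     1  -1/2  0    0 ]
  [ 0     0     0  0    1 ]
ρ1 → ρ1 − 2/5·ρ3
  [ 1  12/5  -8/5  2  0 ]
  [ 0     1  -1/2  0  0 ]
  [ 0     0     0  0  1 ]
ρ1 → ρ1 − 12/5·ρ2
  [ 1  0  -2/5  2  0 ]
  [ 0  1  -1/2  0  0 ]
  [ 0  0     0  0  1 ]
The reduced form has 3 nonzero rows.

rank = 3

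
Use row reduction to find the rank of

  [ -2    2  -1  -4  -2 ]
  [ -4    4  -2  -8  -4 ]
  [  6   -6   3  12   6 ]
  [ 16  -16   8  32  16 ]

rank = 1

R1 ← -1/2·R1
  [  1   -1  1/2   2   1 ]
  [ -4    4   -2  -8  -4 ]
  [  6   -6    3  12   6 ]
  [ 16  -16    8  32  16 ]
R2 ← R2 + 4·R1
  [  1   -1  1/2   2   1 ]
  [  0    0    0   0   0 ]
  [  6   -6    3  12   6 ]
  [ 16  -16    8  32  16 ]
R3 ← R3 − 6·R1
  [  1   -1  1/2   2   1 ]
  [  0    0    0   0   0 ]
  [  0    0    0   0   0 ]
  [ 16  -16    8  32  16 ]
R4 ← R4 − 16·R1
  [ 1  -1  1/2  2  1 ]
  [ 0   0    0  0  0 ]
  [ 0   0    0  0  0 ]
  [ 0   0    0  0  0 ]
The reduced form has 1 nonzero row.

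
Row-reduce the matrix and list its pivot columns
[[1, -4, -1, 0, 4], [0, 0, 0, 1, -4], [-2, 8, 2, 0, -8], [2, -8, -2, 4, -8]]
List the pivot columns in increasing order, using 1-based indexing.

Add 2 times ρ1 to ρ3.
  [ 1  -4  -1  0   4 ]
  [ 0   0   0  1  -4 ]
  [ 0   0   0  0   0 ]
  [ 2  -8  -2  4  -8 ]
Subtract 2 times ρ1 from ρ4.
  [ 1  -4  -1  0    4 ]
  [ 0   0   0  1   -4 ]
  [ 0   0   0  0    0 ]
  [ 0   0   0  4  -16 ]
Subtract 4 times ρ2 from ρ4.
  [ 1  -4  -1  0   4 ]
  [ 0   0   0  1  -4 ]
  [ 0   0   0  0   0 ]
  [ 0   0   0  0   0 ]
Pivot columns are the columns containing a leading 1.

1, 4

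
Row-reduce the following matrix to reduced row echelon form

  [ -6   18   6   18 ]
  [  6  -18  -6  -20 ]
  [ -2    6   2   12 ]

ρ1 := -1/6·ρ1
  [  1   -3  -1   -3 ]
  [  6  -18  -6  -20 ]
  [ -2    6   2   12 ]
ρ2 := ρ2 − 6·ρ1
  [  1  -3  -1  -3 ]
  [  0   0   0  -2 ]
  [ -2   6   2  12 ]
ρ3 := ρ3 + 2·ρ1
  [ 1  -3  -1  -3 ]
  [ 0   0   0  -2 ]
  [ 0   0   0   6 ]
ρ2 := -1/2·ρ2
  [ 1  -3  -1  -3 ]
  [ 0   0   0   1 ]
  [ 0   0   0   6 ]
ρ3 := ρ3 − 6·ρ2
  [ 1  -3  -1  -3 ]
  [ 0   0   0   1 ]
  [ 0   0   0   0 ]
ρ1 := ρ1 + 3·ρ2
  [ 1  -3  -1  0 ]
  [ 0   0   0  1 ]
  [ 0   0   0  0 ]

[[1, -3, -1, 0], [0, 0, 0, 1], [0, 0, 0, 0]]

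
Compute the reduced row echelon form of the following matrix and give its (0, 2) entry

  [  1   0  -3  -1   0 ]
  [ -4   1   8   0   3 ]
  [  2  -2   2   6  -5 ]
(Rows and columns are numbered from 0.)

R2 -> R2 + 4·R1
  [ 1   0  -3  -1   0 ]
  [ 0   1  -4  -4   3 ]
  [ 2  -2   2   6  -5 ]
R3 -> R3 − 2·R1
  [ 1   0  -3  -1   0 ]
  [ 0   1  -4  -4   3 ]
  [ 0  -2   8   8  -5 ]
R3 -> R3 + 2·R2
  [ 1  0  -3  -1  0 ]
  [ 0  1  -4  -4  3 ]
  [ 0  0   0   0  1 ]
R2 -> R2 − 3·R3
  [ 1  0  -3  -1  0 ]
  [ 0  1  -4  -4  0 ]
  [ 0  0   0   0  1 ]

-3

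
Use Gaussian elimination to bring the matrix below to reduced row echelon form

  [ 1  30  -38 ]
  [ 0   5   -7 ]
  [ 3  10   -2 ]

R3 := R3 − 3·R1
  [ 1   30  -38 ]
  [ 0    5   -7 ]
  [ 0  -80  112 ]
R2 := 1/5·R2
  [ 1   30   -38 ]
  [ 0    1  -7/5 ]
  [ 0  -80   112 ]
R3 := R3 + 80·R2
  [ 1  30   -38 ]
  [ 0   1  -7/5 ]
  [ 0   0     0 ]
R1 := R1 − 30·R2
  [ 1  0     4 ]
  [ 0  1  -7/5 ]
  [ 0  0     0 ]

[[1, 0, 4], [0, 1, -7/5], [0, 0, 0]]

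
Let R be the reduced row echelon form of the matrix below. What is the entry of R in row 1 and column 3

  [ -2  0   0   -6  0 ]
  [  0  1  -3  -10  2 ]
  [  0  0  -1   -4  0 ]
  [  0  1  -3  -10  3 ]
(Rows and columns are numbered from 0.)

2

Multiply ρ1 by -1/2.
Subtract ρ2 from ρ4.
Multiply ρ3 by -1.
Subtract 2 times ρ4 from ρ2.
Add 3 times ρ3 to ρ2.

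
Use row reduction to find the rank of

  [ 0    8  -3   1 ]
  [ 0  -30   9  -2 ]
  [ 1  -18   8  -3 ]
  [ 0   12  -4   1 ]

R1 <-> R3
R2 -> -1/30·R2
R3 -> R3 − 8·R2
R4 -> R4 − 12·R2
R3 -> -5/3·R3
R4 -> R4 + 2/5·R3
R4 -> -9·R4
R3 -> R3 + 7/9·R4
R2 -> R2 − 1/15·R4
R1 -> R1 + 3·R4
R2 -> R2 + 3/10·R3
R1 -> R1 − 8·R3
R1 -> R1 + 18·R2
The reduced form has 4 nonzero rows.

rank = 4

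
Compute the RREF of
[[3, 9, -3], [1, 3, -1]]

[[1, 3, -1], [0, 0, 0]]

R1 ← 1/3·R1
  [ 1  3  -1 ]
  [ 1  3  -1 ]
R2 ← R2 − R1
  [ 1  3  -1 ]
  [ 0  0   0 ]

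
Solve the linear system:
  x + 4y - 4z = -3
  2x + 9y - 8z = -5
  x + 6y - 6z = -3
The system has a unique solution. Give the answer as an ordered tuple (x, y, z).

(-3, 1, 1)

Form the augmented matrix and row-reduce:
  [ 1  4  -4  |  -3 ]
  [ 2  9  -8  |  -5 ]
  [ 1  6  -6  |  -3 ]
Subtract 2 times ρ1 from ρ2.
  [ 1  4  -4  |  -3 ]
  [ 0  1   0  |   1 ]
  [ 1  6  -6  |  -3 ]
Subtract ρ1 from ρ3.
  [ 1  4  -4  |  -3 ]
  [ 0  1   0  |   1 ]
  [ 0  2  -2  |   0 ]
Subtract 2 times ρ2 from ρ3.
  [ 1  4  -4  |  -3 ]
  [ 0  1   0  |   1 ]
  [ 0  0  -2  |  -2 ]
Multiply ρ3 by -1/2.
  [ 1  4  -4  |  -3 ]
  [ 0  1   0  |   1 ]
  [ 0  0   1  |   1 ]
Add 4 times ρ3 to ρ1.
  [ 1  4  0  |  1 ]
  [ 0  1  0  |  1 ]
  [ 0  0  1  |  1 ]
Subtract 4 times ρ2 from ρ1.
  [ 1  0  0  |  -3 ]
  [ 0  1  0  |   1 ]
  [ 0  0  1  |   1 ]
Reading off the last column: x = -3, y = 1, z = 1.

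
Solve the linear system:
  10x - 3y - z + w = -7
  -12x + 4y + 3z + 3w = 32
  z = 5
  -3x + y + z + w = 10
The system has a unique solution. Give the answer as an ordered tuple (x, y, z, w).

Form the augmented matrix and row-reduce:
  [  10  -3  -1  1  |  -7 ]
  [ -12   4   3  3  |  32 ]
  [   0   0   1  0  |   5 ]
  [  -3   1   1  1  |  10 ]
ρ1 := 1/10·ρ1
  [   1  -3/10  -1/10  1/10  |  -7/10 ]
  [ -12      4      3     3  |     32 ]
  [   0      0      1     0  |      5 ]
  [  -3      1      1     1  |     10 ]
ρ2 := ρ2 + 12·ρ1
  [  1  -3/10  -1/10  1/10  |  -7/10 ]
  [  0    2/5    9/5  21/5  |  118/5 ]
  [  0      0      1     0  |      5 ]
  [ -3      1      1     1  |     10 ]
ρ4 := ρ4 + 3·ρ1
  [ 1  -3/10  -1/10   1/10  |  -7/10 ]
  [ 0    2/5    9/5   21/5  |  118/5 ]
  [ 0      0      1      0  |      5 ]
  [ 0   1/10   7/10  13/10  |  79/10 ]
ρ2 := 5/2·ρ2
  [ 1  -3/10  -1/10   1/10  |  -7/10 ]
  [ 0      1    9/2   21/2  |     59 ]
  [ 0      0      1      0  |      5 ]
  [ 0   1/10   7/10  13/10  |  79/10 ]
ρ4 := ρ4 − 1/10·ρ2
  [ 1  -3/10  -1/10  1/10  |  -7/10 ]
  [ 0      1    9/2  21/2  |     59 ]
  [ 0      0      1     0  |      5 ]
  [ 0      0    1/4   1/4  |      2 ]
ρ4 := ρ4 − 1/4·ρ3
  [ 1  -3/10  -1/10  1/10  |  -7/10 ]
  [ 0      1    9/2  21/2  |     59 ]
  [ 0      0      1     0  |      5 ]
  [ 0      0      0   1/4  |    3/4 ]
ρ4 := 4·ρ4
  [ 1  -3/10  -1/10  1/10  |  -7/10 ]
  [ 0      1    9/2  21/2  |     59 ]
  [ 0      0      1     0  |      5 ]
  [ 0      0      0     1  |      3 ]
ρ2 := ρ2 − 21/2·ρ4
  [ 1  -3/10  -1/10  1/10  |  -7/10 ]
  [ 0      1    9/2     0  |   55/2 ]
  [ 0      0      1     0  |      5 ]
  [ 0      0      0     1  |      3 ]
ρ1 := ρ1 − 1/10·ρ4
  [ 1  -3/10  -1/10  0  |    -1 ]
  [ 0      1    9/2  0  |  55/2 ]
  [ 0      0      1  0  |     5 ]
  [ 0      0      0  1  |     3 ]
ρ2 := ρ2 − 9/2·ρ3
  [ 1  -3/10  -1/10  0  |  -1 ]
  [ 0      1      0  0  |   5 ]
  [ 0      0      1  0  |   5 ]
  [ 0      0      0  1  |   3 ]
ρ1 := ρ1 + 1/10·ρ3
  [ 1  -3/10  0  0  |  -1/2 ]
  [ 0      1  0  0  |     5 ]
  [ 0      0  1  0  |     5 ]
  [ 0      0  0  1  |     3 ]
ρ1 := ρ1 + 3/10·ρ2
  [ 1  0  0  0  |  1 ]
  [ 0  1  0  0  |  5 ]
  [ 0  0  1  0  |  5 ]
  [ 0  0  0  1  |  3 ]
Reading off the last column: x = 1, y = 5, z = 5, w = 3.

(1, 5, 5, 3)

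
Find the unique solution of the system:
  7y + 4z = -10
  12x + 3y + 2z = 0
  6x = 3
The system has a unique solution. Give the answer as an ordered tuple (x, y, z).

(1/2, 2, -6)

Form the augmented matrix and row-reduce:
  [  0  7  4  |  -10 ]
  [ 12  3  2  |    0 ]
  [  6  0  0  |    3 ]
R1 <-> R2
  [ 12  3  2  |    0 ]
  [  0  7  4  |  -10 ]
  [  6  0  0  |    3 ]
R1 ← 1/12·R1
  [ 1  1/4  1/6  |    0 ]
  [ 0    7    4  |  -10 ]
  [ 6    0    0  |    3 ]
R3 ← R3 − 6·R1
  [ 1   1/4  1/6  |    0 ]
  [ 0     7    4  |  -10 ]
  [ 0  -3/2   -1  |    3 ]
R2 ← 1/7·R2
  [ 1   1/4  1/6  |      0 ]
  [ 0     1  4/7  |  -10/7 ]
  [ 0  -3/2   -1  |      3 ]
R3 ← R3 + 3/2·R2
  [ 1  1/4   1/6  |      0 ]
  [ 0    1   4/7  |  -10/7 ]
  [ 0    0  -1/7  |    6/7 ]
R3 ← -7·R3
  [ 1  1/4  1/6  |      0 ]
  [ 0    1  4/7  |  -10/7 ]
  [ 0    0    1  |     -6 ]
R2 ← R2 − 4/7·R3
  [ 1  1/4  1/6  |   0 ]
  [ 0    1    0  |   2 ]
  [ 0    0    1  |  -6 ]
R1 ← R1 − 1/6·R3
  [ 1  1/4  0  |   1 ]
  [ 0    1  0  |   2 ]
  [ 0    0  1  |  -6 ]
R1 ← R1 − 1/4·R2
  [ 1  0  0  |  1/2 ]
  [ 0  1  0  |    2 ]
  [ 0  0  1  |   -6 ]
Reading off the last column: x = 1/2, y = 2, z = -6.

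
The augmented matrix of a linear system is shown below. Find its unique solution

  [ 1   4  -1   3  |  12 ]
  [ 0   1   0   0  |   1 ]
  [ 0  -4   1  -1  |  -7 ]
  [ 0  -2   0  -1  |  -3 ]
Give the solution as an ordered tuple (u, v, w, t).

ρ3 ← ρ3 + 4·ρ2
  [ 1   4  -1   3  |  12 ]
  [ 0   1   0   0  |   1 ]
  [ 0   0   1  -1  |  -3 ]
  [ 0  -2   0  -1  |  -3 ]
ρ4 ← ρ4 + 2·ρ2
  [ 1  4  -1   3  |  12 ]
  [ 0  1   0   0  |   1 ]
  [ 0  0   1  -1  |  -3 ]
  [ 0  0   0  -1  |  -1 ]
ρ4 ← -1·ρ4
  [ 1  4  -1   3  |  12 ]
  [ 0  1   0   0  |   1 ]
  [ 0  0   1  -1  |  -3 ]
  [ 0  0   0   1  |   1 ]
ρ3 ← ρ3 + ρ4
  [ 1  4  -1  3  |  12 ]
  [ 0  1   0  0  |   1 ]
  [ 0  0   1  0  |  -2 ]
  [ 0  0   0  1  |   1 ]
ρ1 ← ρ1 − 3·ρ4
  [ 1  4  -1  0  |   9 ]
  [ 0  1   0  0  |   1 ]
  [ 0  0   1  0  |  -2 ]
  [ 0  0   0  1  |   1 ]
ρ1 ← ρ1 + ρ3
  [ 1  4  0  0  |   7 ]
  [ 0  1  0  0  |   1 ]
  [ 0  0  1  0  |  -2 ]
  [ 0  0  0  1  |   1 ]
ρ1 ← ρ1 − 4·ρ2
  [ 1  0  0  0  |   3 ]
  [ 0  1  0  0  |   1 ]
  [ 0  0  1  0  |  -2 ]
  [ 0  0  0  1  |   1 ]
Reading off the last column: u = 3, v = 1, w = -2, t = 1.

(3, 1, -2, 1)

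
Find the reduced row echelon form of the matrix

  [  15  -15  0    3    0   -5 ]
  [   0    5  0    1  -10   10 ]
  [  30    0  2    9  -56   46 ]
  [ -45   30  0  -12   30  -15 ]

[[1, 0, 0, 2/5, -2, 5/3], [0, 1, 0, 1/5, -2, 2], [0, 0, 1, -3/2, 2, -2], [0, 0, 0, 0, 0, 0]]

ρ1 ← 1/15·ρ1
  [   1  -1  0  1/5    0  -1/3 ]
  [   0   5  0    1  -10    10 ]
  [  30   0  2    9  -56    46 ]
  [ -45  30  0  -12   30   -15 ]
ρ3 ← ρ3 − 30·ρ1
  [   1  -1  0  1/5    0  -1/3 ]
  [   0   5  0    1  -10    10 ]
  [   0  30  2    3  -56    56 ]
  [ -45  30  0  -12   30   -15 ]
ρ4 ← ρ4 + 45·ρ1
  [ 1   -1  0  1/5    0  -1/3 ]
  [ 0    5  0    1  -10    10 ]
  [ 0   30  2    3  -56    56 ]
  [ 0  -15  0   -3   30   -30 ]
ρ2 ← 1/5·ρ2
  [ 1   -1  0  1/5    0  -1/3 ]
  [ 0    1  0  1/5   -2     2 ]
  [ 0   30  2    3  -56    56 ]
  [ 0  -15  0   -3   30   -30 ]
ρ3 ← ρ3 − 30·ρ2
  [ 1   -1  0  1/5   0  -1/3 ]
  [ 0    1  0  1/5  -2     2 ]
  [ 0    0  2   -3   4    -4 ]
  [ 0  -15  0   -3  30   -30 ]
ρ4 ← ρ4 + 15·ρ2
  [ 1  -1  0  1/5   0  -1/3 ]
  [ 0   1  0  1/5  -2     2 ]
  [ 0   0  2   -3   4    -4 ]
  [ 0   0  0    0   0     0 ]
ρ3 ← 1/2·ρ3
  [ 1  -1  0   1/5   0  -1/3 ]
  [ 0   1  0   1/5  -2     2 ]
  [ 0   0  1  -3/2   2    -2 ]
  [ 0   0  0     0   0     0 ]
ρ1 ← ρ1 + ρ2
  [ 1  0  0   2/5  -2  5/3 ]
  [ 0  1  0   1/5  -2    2 ]
  [ 0  0  1  -3/2   2   -2 ]
  [ 0  0  0     0   0    0 ]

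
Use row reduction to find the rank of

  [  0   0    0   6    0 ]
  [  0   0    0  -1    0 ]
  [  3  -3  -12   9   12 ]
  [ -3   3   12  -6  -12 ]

R1 <-> R3
  [  3  -3  -12   9   12 ]
  [  0   0    0  -1    0 ]
  [  0   0    0   6    0 ]
  [ -3   3   12  -6  -12 ]
R1 := 1/3·R1
  [  1  -1  -4   3    4 ]
  [  0   0   0  -1    0 ]
  [  0   0   0   6    0 ]
  [ -3   3  12  -6  -12 ]
R4 := R4 + 3·R1
  [ 1  -1  -4   3  4 ]
  [ 0   0   0  -1  0 ]
  [ 0   0   0   6  0 ]
  [ 0   0   0   3  0 ]
R2 := -1·R2
  [ 1  -1  -4  3  4 ]
  [ 0   0   0  1  0 ]
  [ 0   0   0  6  0 ]
  [ 0   0   0  3  0 ]
R3 := R3 − 6·R2
  [ 1  -1  -4  3  4 ]
  [ 0   0   0  1  0 ]
  [ 0   0   0  0  0 ]
  [ 0   0   0  3  0 ]
R4 := R4 − 3·R2
  [ 1  -1  -4  3  4 ]
  [ 0   0   0  1  0 ]
  [ 0   0   0  0  0 ]
  [ 0   0   0  0  0 ]
R1 := R1 − 3·R2
  [ 1  -1  -4  0  4 ]
  [ 0   0   0  1  0 ]
  [ 0   0   0  0  0 ]
  [ 0   0   0  0  0 ]
The reduced form has 2 nonzero rows.

rank = 2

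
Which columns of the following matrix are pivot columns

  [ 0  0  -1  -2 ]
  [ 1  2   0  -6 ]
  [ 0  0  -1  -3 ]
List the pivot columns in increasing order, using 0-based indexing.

0, 2, 3

Swap R1 and R2.
  [ 1  2   0  -6 ]
  [ 0  0  -1  -2 ]
  [ 0  0  -1  -3 ]
Multiply R2 by -1.
  [ 1  2   0  -6 ]
  [ 0  0   1   2 ]
  [ 0  0  -1  -3 ]
Add R2 to R3.
  [ 1  2  0  -6 ]
  [ 0  0  1   2 ]
  [ 0  0  0  -1 ]
Multiply R3 by -1.
  [ 1  2  0  -6 ]
  [ 0  0  1   2 ]
  [ 0  0  0   1 ]
Subtract 2 times R3 from R2.
  [ 1  2  0  -6 ]
  [ 0  0  1   0 ]
  [ 0  0  0   1 ]
Add 6 times R3 to R1.
  [ 1  2  0  0 ]
  [ 0  0  1  0 ]
  [ 0  0  0  1 ]
Pivot columns are the columns containing a leading 1.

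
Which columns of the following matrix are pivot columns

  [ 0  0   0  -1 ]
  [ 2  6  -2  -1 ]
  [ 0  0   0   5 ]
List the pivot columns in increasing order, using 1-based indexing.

1, 4

R1 ↔ R2
  [ 2  6  -2  -1 ]
  [ 0  0   0  -1 ]
  [ 0  0   0   5 ]
R1 → 1/2·R1
  [ 1  3  -1  -1/2 ]
  [ 0  0   0    -1 ]
  [ 0  0   0     5 ]
R2 → -1·R2
  [ 1  3  -1  -1/2 ]
  [ 0  0   0     1 ]
  [ 0  0   0     5 ]
R3 → R3 − 5·R2
  [ 1  3  -1  -1/2 ]
  [ 0  0   0     1 ]
  [ 0  0   0     0 ]
R1 → R1 + 1/2·R2
  [ 1  3  -1  0 ]
  [ 0  0   0  1 ]
  [ 0  0   0  0 ]
Pivot columns are the columns containing a leading 1.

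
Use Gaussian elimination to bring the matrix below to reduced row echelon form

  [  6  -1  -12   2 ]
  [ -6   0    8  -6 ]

[[1, 0, -4/3, 1], [0, 1, 4, 4]]

Multiply r1 by 1/6.
  [  1  -1/6  -2  1/3 ]
  [ -6     0   8   -6 ]
Add 6 times r1 to r2.
  [ 1  -1/6  -2  1/3 ]
  [ 0    -1  -4   -4 ]
Multiply r2 by -1.
  [ 1  -1/6  -2  1/3 ]
  [ 0     1   4    4 ]
Add 1/6 times r2 to r1.
  [ 1  0  -4/3  1 ]
  [ 0  1     4  4 ]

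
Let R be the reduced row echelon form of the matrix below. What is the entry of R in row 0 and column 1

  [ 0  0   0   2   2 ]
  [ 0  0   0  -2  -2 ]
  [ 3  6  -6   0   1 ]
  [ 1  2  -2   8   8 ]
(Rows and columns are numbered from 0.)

r1 ↔ r3
  [ 3  6  -6   0   1 ]
  [ 0  0   0  -2  -2 ]
  [ 0  0   0   2   2 ]
  [ 1  2  -2   8   8 ]
r1 ← 1/3·r1
  [ 1  2  -2   0  1/3 ]
  [ 0  0   0  -2   -2 ]
  [ 0  0   0   2    2 ]
  [ 1  2  -2   8    8 ]
r4 ← r4 − r1
  [ 1  2  -2   0   1/3 ]
  [ 0  0   0  -2    -2 ]
  [ 0  0   0   2     2 ]
  [ 0  0   0   8  23/3 ]
r2 ← -1/2·r2
  [ 1  2  -2  0   1/3 ]
  [ 0  0   0  1     1 ]
  [ 0  0   0  2     2 ]
  [ 0  0   0  8  23/3 ]
r3 ← r3 − 2·r2
  [ 1  2  -2  0   1/3 ]
  [ 0  0   0  1     1 ]
  [ 0  0   0  0     0 ]
  [ 0  0   0  8  23/3 ]
r4 ← r4 − 8·r2
  [ 1  2  -2  0   1/3 ]
  [ 0  0   0  1     1 ]
  [ 0  0   0  0     0 ]
  [ 0  0   0  0  -1/3 ]
r3 ↔ r4
  [ 1  2  -2  0   1/3 ]
  [ 0  0   0  1     1 ]
  [ 0  0   0  0  -1/3 ]
  [ 0  0   0  0     0 ]
r3 ← -3·r3
  [ 1  2  -2  0  1/3 ]
  [ 0  0   0  1    1 ]
  [ 0  0   0  0    1 ]
  [ 0  0   0  0    0 ]
r2 ← r2 − r3
  [ 1  2  -2  0  1/3 ]
  [ 0  0   0  1    0 ]
  [ 0  0   0  0    1 ]
  [ 0  0   0  0    0 ]
r1 ← r1 − 1/3·r3
  [ 1  2  -2  0  0 ]
  [ 0  0   0  1  0 ]
  [ 0  0   0  0  1 ]
  [ 0  0   0  0  0 ]

2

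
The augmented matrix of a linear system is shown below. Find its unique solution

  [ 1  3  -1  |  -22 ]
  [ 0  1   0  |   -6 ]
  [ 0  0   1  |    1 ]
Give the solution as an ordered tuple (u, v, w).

Add R3 to R1.
  [ 1  3  0  |  -21 ]
  [ 0  1  0  |   -6 ]
  [ 0  0  1  |    1 ]
Subtract 3 times R2 from R1.
  [ 1  0  0  |  -3 ]
  [ 0  1  0  |  -6 ]
  [ 0  0  1  |   1 ]
Reading off the last column: u = -3, v = -6, w = 1.

(-3, -6, 1)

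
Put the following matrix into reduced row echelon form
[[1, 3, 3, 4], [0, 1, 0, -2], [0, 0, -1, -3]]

[[1, 0, 0, 1], [0, 1, 0, -2], [0, 0, 1, 3]]

Multiply ρ3 by -1.
Subtract 3 times ρ3 from ρ1.
Subtract 3 times ρ2 from ρ1.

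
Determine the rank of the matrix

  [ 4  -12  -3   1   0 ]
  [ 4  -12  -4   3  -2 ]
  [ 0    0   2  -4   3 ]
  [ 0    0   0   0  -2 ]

R1 := 1/4·R1
  [ 1   -3  -3/4  1/4   0 ]
  [ 4  -12    -4    3  -2 ]
  [ 0    0     2   -4   3 ]
  [ 0    0     0    0  -2 ]
R2 := R2 − 4·R1
  [ 1  -3  -3/4  1/4   0 ]
  [ 0   0    -1    2  -2 ]
  [ 0   0     2   -4   3 ]
  [ 0   0     0    0  -2 ]
R2 := -1·R2
  [ 1  -3  -3/4  1/4   0 ]
  [ 0   0     1   -2   2 ]
  [ 0   0     2   -4   3 ]
  [ 0   0     0    0  -2 ]
R3 := R3 − 2·R2
  [ 1  -3  -3/4  1/4   0 ]
  [ 0   0     1   -2   2 ]
  [ 0   0     0    0  -1 ]
  [ 0   0     0    0  -2 ]
R3 := -1·R3
  [ 1  -3  -3/4  1/4   0 ]
  [ 0   0     1   -2   2 ]
  [ 0   0     0    0   1 ]
  [ 0   0     0    0  -2 ]
R4 := R4 + 2·R3
  [ 1  -3  -3/4  1/4  0 ]
  [ 0   0     1   -2  2 ]
  [ 0   0     0    0  1 ]
  [ 0   0     0    0  0 ]
R2 := R2 − 2·R3
  [ 1  -3  -3/4  1/4  0 ]
  [ 0   0     1   -2  0 ]
  [ 0   0     0    0  1 ]
  [ 0   0     0    0  0 ]
R1 := R1 + 3/4·R2
  [ 1  -3  0  -5/4  0 ]
  [ 0   0  1    -2  0 ]
  [ 0   0  0     0  1 ]
  [ 0   0  0     0  0 ]
The reduced form has 3 nonzero rows.

rank = 3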